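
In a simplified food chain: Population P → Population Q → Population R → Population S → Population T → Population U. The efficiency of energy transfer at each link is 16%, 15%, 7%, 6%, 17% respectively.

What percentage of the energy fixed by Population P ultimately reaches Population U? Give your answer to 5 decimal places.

Product of link efficiencies: 0.16 × 0.15 × 0.07 × 0.06 × 0.17 = 0.000017136
As a percentage: 0.000017136 × 100 = 0.00171%

0.00171%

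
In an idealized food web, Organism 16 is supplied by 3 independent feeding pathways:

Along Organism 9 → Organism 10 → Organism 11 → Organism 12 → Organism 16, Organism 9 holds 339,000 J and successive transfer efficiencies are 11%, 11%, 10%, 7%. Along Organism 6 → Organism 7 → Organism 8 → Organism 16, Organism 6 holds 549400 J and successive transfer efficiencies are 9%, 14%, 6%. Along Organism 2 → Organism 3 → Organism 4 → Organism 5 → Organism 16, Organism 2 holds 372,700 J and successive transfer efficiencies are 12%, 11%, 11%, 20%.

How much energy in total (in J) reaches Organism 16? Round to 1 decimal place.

552.3 J

Via Organism 9: 339000 × 0.11 × 0.11 × 0.1 × 0.07 = 28.7133 J
Via Organism 6: 549400 × 0.09 × 0.14 × 0.06 = 415.3464 J
Via Organism 2: 372700 × 0.12 × 0.11 × 0.11 × 0.2 = 108.23208 J
Total at Organism 16: 28.7133 + 415.3464 + 108.23208 = 552.29178 J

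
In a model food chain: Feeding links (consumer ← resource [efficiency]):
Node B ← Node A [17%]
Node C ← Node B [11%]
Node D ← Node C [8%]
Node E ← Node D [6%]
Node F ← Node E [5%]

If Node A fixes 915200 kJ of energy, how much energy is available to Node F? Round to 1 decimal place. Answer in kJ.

Node B: 915200 × 0.17 = 155584 kJ
Node C: 155584 × 0.11 = 17114.24 kJ
Node D: 17114.24 × 0.08 = 1369.1392 kJ
Node E: 1369.1392 × 0.06 = 82.148352 kJ
Node F: 82.148352 × 0.05 = 4.1074176 kJ

4.1 kJ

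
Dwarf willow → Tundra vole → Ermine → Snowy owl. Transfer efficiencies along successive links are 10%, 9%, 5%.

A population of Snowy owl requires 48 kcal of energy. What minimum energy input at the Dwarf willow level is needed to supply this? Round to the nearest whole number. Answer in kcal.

106667 kcal

Cumulative transfer efficiency: 0.1 × 0.09 × 0.05 = 0.00045
Dwarf willow energy = 48 / 0.00045 = 106667 kcal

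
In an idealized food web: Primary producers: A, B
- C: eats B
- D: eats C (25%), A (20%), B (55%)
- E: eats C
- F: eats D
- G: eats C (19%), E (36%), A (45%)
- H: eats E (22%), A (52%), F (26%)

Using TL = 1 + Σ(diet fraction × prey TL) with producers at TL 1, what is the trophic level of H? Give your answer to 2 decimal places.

C: 1 + 1 = 2
D: 1 + (0.25×2 + 0.2×1 + 0.55×1) = 2.25
E: 1 + 2 = 3
F: 1 + 2.25 = 3.25
G: 1 + (0.19×2 + 0.36×3 + 0.45×1) = 2.91
H: 1 + (0.22×3 + 0.52×1 + 0.26×3.25) = 3.025

3.03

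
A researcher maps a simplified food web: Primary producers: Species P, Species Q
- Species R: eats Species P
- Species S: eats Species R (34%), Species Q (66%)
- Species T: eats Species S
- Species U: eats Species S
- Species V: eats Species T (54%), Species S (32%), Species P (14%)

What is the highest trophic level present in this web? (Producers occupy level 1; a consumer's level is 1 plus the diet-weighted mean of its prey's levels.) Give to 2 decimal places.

Species R: 1 + 1 = 2
Species S: 1 + (0.34×2 + 0.66×1) = 2.34
Species T: 1 + 2.34 = 3.34
Species U: 1 + 2.34 = 3.34
Species V: 1 + (0.54×3.34 + 0.32×2.34 + 0.14×1) = 3.6924

3.69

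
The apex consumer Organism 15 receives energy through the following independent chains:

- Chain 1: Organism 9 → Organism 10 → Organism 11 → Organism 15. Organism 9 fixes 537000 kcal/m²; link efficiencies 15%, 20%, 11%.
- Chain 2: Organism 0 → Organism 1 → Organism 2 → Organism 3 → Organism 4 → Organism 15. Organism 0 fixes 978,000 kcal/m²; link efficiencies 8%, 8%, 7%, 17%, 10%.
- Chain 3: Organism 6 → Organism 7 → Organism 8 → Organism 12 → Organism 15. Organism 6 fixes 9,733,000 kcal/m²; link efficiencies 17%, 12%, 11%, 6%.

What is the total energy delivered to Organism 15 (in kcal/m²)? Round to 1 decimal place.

Chain 1: 537000 × 0.15 × 0.2 × 0.11 = 1772.1 kcal/m²
Chain 2: 978000 × 0.08 × 0.08 × 0.07 × 0.17 × 0.1 = 7.448448 kcal/m²
Chain 3: 9733000 × 0.17 × 0.12 × 0.11 × 0.06 = 1310.45112 kcal/m²
Total at Organism 15: 1772.1 + 7.448448 + 1310.45112 = 3089.999568 kcal/m²

3090.0 kcal/m²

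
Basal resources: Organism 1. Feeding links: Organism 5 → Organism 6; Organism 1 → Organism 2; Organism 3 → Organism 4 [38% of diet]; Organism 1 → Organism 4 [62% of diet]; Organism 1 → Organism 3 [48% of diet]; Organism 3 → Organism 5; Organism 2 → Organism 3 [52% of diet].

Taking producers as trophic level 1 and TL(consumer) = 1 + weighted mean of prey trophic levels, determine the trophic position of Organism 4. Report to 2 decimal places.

Organism 2: 1 + 1 = 2
Organism 3: 1 + (0.52×2 + 0.48×1) = 2.52
Organism 4: 1 + (0.62×1 + 0.38×2.52) = 2.5776
Organism 5: 1 + 2.52 = 3.52
Organism 6: 1 + 3.52 = 4.52

2.58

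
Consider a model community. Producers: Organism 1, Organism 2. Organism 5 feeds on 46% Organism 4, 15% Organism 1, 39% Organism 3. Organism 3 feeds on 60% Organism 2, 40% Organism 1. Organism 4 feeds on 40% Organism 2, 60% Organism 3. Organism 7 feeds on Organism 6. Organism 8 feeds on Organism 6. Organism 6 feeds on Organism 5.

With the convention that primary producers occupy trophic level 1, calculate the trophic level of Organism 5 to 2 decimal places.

Organism 3: 1 + (0.6×1 + 0.4×1) = 2
Organism 4: 1 + (0.4×1 + 0.6×2) = 2.6
Organism 5: 1 + (0.46×2.6 + 0.15×1 + 0.39×2) = 3.126
Organism 6: 1 + 3.126 = 4.126
Organism 7: 1 + 4.126 = 5.126
Organism 8: 1 + 4.126 = 5.126

3.13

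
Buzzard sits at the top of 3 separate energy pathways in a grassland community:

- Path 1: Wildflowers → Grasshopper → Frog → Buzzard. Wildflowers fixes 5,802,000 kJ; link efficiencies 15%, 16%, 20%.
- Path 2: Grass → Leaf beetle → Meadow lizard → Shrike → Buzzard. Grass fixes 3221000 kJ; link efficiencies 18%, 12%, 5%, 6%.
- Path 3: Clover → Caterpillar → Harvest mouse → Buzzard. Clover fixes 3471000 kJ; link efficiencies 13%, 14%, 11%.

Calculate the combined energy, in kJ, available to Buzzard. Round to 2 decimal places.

35007.26 kJ

Path 1: 5802000 × 0.15 × 0.16 × 0.2 = 27849.6 kJ
Path 2: 3221000 × 0.18 × 0.12 × 0.05 × 0.06 = 208.7208 kJ
Path 3: 3471000 × 0.13 × 0.14 × 0.11 = 6948.942 kJ
Total at Buzzard: 27849.6 + 208.7208 + 6948.942 = 35007.2628 kJ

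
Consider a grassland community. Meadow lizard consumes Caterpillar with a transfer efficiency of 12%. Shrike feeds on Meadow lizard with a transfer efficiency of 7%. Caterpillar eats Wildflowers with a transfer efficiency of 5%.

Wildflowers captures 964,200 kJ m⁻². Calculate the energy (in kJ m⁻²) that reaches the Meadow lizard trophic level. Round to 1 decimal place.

5785.2 kJ m⁻²

Caterpillar: 964200 × 0.05 = 48210 kJ m⁻²
Meadow lizard: 48210 × 0.12 = 5785.2 kJ m⁻²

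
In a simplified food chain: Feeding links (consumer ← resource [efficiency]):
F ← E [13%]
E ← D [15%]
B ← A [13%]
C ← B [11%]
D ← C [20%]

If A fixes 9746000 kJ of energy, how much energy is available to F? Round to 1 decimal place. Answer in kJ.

543.5 kJ

B: 9746000 × 0.13 = 1266980 kJ
C: 1266980 × 0.11 = 139367.8 kJ
D: 139367.8 × 0.2 = 27873.56 kJ
E: 27873.56 × 0.15 = 4181.034 kJ
F: 4181.034 × 0.13 = 543.53442 kJ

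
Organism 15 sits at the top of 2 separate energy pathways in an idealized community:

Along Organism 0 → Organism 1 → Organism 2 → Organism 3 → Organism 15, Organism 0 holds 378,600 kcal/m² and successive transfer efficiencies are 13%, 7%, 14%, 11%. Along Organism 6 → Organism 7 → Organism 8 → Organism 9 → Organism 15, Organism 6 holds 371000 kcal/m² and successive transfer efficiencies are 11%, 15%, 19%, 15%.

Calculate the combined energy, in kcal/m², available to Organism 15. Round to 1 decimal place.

227.5 kcal/m²

Via Organism 0: 378600 × 0.13 × 0.07 × 0.14 × 0.11 = 53.057004 kcal/m²
Via Organism 6: 371000 × 0.11 × 0.15 × 0.19 × 0.15 = 174.46275 kcal/m²
Total at Organism 15: 53.057004 + 174.46275 = 227.519754 kcal/m²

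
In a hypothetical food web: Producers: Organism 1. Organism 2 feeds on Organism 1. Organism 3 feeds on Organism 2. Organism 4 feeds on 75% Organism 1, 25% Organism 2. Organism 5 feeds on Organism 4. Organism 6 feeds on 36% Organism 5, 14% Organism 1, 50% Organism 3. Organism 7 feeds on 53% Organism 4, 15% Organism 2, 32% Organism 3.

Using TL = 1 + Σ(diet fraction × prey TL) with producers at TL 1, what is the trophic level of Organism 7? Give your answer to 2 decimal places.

3.45

Organism 2: 1 + 1 = 2
Organism 3: 1 + 2 = 3
Organism 4: 1 + (0.75×1 + 0.25×2) = 2.25
Organism 5: 1 + 2.25 = 3.25
Organism 6: 1 + (0.36×3.25 + 0.14×1 + 0.5×3) = 3.81
Organism 7: 1 + (0.53×2.25 + 0.15×2 + 0.32×3) = 3.4525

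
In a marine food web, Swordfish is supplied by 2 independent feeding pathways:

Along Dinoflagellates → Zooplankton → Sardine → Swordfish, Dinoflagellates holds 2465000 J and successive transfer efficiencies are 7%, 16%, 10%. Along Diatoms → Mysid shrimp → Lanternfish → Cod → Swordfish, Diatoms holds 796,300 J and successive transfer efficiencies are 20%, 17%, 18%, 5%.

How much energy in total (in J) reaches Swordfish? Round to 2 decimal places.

Via Dinoflagellates: 2465000 × 0.07 × 0.16 × 0.1 = 2760.8 J
Via Diatoms: 796300 × 0.2 × 0.17 × 0.18 × 0.05 = 243.6678 J
Total at Swordfish: 2760.8 + 243.6678 = 3004.4678 J

3004.47 J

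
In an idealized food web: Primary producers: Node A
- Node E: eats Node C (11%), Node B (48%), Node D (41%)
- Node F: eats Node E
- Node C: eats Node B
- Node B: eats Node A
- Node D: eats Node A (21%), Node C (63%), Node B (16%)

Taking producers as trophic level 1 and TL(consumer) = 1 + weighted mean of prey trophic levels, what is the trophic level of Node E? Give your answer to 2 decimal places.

Node B: 1 + 1 = 2
Node C: 1 + 2 = 3
Node D: 1 + (0.21×1 + 0.63×3 + 0.16×2) = 3.42
Node E: 1 + (0.11×3 + 0.48×2 + 0.41×3.42) = 3.6922
Node F: 1 + 3.6922 = 4.6922

3.69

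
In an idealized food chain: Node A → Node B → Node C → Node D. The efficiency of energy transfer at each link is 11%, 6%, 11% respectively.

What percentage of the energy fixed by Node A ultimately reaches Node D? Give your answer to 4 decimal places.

Product of link efficiencies: 0.11 × 0.06 × 0.11 = 0.000726
As a percentage: 0.000726 × 100 = 0.0726%

0.0726%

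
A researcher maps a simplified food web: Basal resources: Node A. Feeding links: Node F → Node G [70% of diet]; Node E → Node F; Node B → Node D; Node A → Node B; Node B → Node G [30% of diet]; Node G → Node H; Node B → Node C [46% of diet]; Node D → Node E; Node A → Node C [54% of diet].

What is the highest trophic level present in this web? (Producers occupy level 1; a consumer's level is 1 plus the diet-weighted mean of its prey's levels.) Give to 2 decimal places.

Node B: 1 + 1 = 2
Node C: 1 + (0.54×1 + 0.46×2) = 2.46
Node D: 1 + 2 = 3
Node E: 1 + 3 = 4
Node F: 1 + 4 = 5
Node G: 1 + (0.3×2 + 0.7×5) = 5.1
Node H: 1 + 5.1 = 6.1

6.10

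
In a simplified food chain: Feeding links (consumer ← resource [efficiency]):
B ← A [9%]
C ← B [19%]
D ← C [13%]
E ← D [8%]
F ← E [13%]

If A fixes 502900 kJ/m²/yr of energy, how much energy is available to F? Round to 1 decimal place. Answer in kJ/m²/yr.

B: 502900 × 0.09 = 45261 kJ/m²/yr
C: 45261 × 0.19 = 8599.59 kJ/m²/yr
D: 8599.59 × 0.13 = 1117.9467 kJ/m²/yr
E: 1117.9467 × 0.08 = 89.435736 kJ/m²/yr
F: 89.435736 × 0.13 = 11.62664568 kJ/m²/yr

11.6 kJ/m²/yr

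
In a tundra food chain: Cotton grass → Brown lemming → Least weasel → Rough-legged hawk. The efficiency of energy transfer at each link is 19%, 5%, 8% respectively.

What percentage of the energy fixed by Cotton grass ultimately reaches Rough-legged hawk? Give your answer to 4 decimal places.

0.0760%

Product of link efficiencies: 0.19 × 0.05 × 0.08 = 0.00076
As a percentage: 0.00076 × 100 = 0.0760%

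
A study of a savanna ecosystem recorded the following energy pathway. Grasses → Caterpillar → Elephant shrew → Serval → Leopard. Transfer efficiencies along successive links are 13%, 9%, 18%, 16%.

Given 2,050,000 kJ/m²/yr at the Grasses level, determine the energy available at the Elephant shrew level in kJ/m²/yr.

Caterpillar: 2050000 × 0.13 = 266500 kJ/m²/yr
Elephant shrew: 266500 × 0.09 = 23985 kJ/m²/yr

23985 kJ/m²/yr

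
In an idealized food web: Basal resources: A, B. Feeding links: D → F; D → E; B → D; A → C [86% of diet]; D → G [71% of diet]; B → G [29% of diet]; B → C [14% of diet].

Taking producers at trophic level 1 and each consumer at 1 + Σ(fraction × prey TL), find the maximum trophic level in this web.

3

C: 1 + (0.14×1 + 0.86×1) = 2
D: 1 + 1 = 2
E: 1 + 2 = 3
F: 1 + 2 = 3
G: 1 + (0.29×1 + 0.71×2) = 2.71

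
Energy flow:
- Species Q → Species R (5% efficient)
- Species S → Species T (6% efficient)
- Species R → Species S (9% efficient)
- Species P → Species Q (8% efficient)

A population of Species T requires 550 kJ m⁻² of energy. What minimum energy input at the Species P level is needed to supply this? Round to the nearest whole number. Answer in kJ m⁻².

Cumulative transfer efficiency: 0.08 × 0.05 × 0.09 × 0.06 = 0.0000216
Species P energy = 550 / 0.0000216 = 25462963 kJ m⁻²

25462963 kJ m⁻²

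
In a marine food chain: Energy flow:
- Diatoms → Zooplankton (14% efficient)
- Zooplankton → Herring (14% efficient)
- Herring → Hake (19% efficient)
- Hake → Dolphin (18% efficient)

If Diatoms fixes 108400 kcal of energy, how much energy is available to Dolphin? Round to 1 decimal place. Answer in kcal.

72.7 kcal

Zooplankton: 108400 × 0.14 = 15176 kcal
Herring: 15176 × 0.14 = 2124.64 kcal
Hake: 2124.64 × 0.19 = 403.6816 kcal
Dolphin: 403.6816 × 0.18 = 72.662688 kcal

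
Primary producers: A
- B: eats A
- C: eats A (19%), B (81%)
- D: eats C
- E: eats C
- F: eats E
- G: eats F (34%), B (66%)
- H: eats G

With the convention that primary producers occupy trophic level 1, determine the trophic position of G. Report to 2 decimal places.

3.96

B: 1 + 1 = 2
C: 1 + (0.19×1 + 0.81×2) = 2.81
D: 1 + 2.81 = 3.81
E: 1 + 2.81 = 3.81
F: 1 + 3.81 = 4.81
G: 1 + (0.34×4.81 + 0.66×2) = 3.9554
H: 1 + 3.9554 = 4.9554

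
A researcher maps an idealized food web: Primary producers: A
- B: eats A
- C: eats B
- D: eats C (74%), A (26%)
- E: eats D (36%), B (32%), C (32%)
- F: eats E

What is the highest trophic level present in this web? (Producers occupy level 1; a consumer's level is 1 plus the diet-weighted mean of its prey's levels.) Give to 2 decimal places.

4.85

B: 1 + 1 = 2
C: 1 + 2 = 3
D: 1 + (0.74×3 + 0.26×1) = 3.48
E: 1 + (0.36×3.48 + 0.32×2 + 0.32×3) = 3.8528
F: 1 + 3.8528 = 4.8528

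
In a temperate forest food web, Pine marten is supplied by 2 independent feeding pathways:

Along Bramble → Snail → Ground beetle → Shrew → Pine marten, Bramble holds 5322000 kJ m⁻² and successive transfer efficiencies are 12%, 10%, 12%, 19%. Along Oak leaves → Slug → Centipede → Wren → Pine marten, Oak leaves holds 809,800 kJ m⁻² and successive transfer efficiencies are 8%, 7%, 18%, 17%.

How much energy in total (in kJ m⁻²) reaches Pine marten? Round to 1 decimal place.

Via Bramble: 5322000 × 0.12 × 0.1 × 0.12 × 0.19 = 1456.0992 kJ m⁻²
Via Oak leaves: 809800 × 0.08 × 0.07 × 0.18 × 0.17 = 138.767328 kJ m⁻²
Total at Pine marten: 1456.0992 + 138.767328 = 1594.866528 kJ m⁻²

1594.9 kJ m⁻²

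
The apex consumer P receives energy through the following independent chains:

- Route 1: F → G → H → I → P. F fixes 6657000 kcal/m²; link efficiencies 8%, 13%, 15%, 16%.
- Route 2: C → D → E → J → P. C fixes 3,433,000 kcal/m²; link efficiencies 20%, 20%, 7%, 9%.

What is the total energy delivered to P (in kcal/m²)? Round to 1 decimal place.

Route 1: 6657000 × 0.08 × 0.13 × 0.15 × 0.16 = 1661.5872 kcal/m²
Route 2: 3433000 × 0.2 × 0.2 × 0.07 × 0.09 = 865.116 kcal/m²
Total at P: 1661.5872 + 865.116 = 2526.7032 kcal/m²

2526.7 kcal/m²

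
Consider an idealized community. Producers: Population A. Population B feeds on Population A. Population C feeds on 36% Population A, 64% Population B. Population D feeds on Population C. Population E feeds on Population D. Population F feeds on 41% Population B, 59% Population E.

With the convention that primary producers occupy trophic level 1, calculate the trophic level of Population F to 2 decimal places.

4.56

Population B: 1 + 1 = 2
Population C: 1 + (0.36×1 + 0.64×2) = 2.64
Population D: 1 + 2.64 = 3.64
Population E: 1 + 3.64 = 4.64
Population F: 1 + (0.41×2 + 0.59×4.64) = 4.5576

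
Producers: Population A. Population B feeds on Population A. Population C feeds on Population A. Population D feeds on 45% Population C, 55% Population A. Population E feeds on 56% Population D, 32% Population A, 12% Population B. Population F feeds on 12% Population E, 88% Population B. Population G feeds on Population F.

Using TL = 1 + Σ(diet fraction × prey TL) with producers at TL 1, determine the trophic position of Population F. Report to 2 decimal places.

Population B: 1 + 1 = 2
Population C: 1 + 1 = 2
Population D: 1 + (0.45×2 + 0.55×1) = 2.45
Population E: 1 + (0.56×2.45 + 0.32×1 + 0.12×2) = 2.932
Population F: 1 + (0.12×2.932 + 0.88×2) = 3.11184
Population G: 1 + 3.11184 = 4.11184

3.11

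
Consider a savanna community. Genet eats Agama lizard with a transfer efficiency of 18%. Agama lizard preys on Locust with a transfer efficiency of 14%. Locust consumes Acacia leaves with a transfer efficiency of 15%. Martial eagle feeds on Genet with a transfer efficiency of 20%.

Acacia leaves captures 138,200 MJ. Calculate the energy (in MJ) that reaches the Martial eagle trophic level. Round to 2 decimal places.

104.48 MJ

Locust: 138200 × 0.15 = 20730 MJ
Agama lizard: 20730 × 0.14 = 2902.2 MJ
Genet: 2902.2 × 0.18 = 522.396 MJ
Martial eagle: 522.396 × 0.2 = 104.4792 MJ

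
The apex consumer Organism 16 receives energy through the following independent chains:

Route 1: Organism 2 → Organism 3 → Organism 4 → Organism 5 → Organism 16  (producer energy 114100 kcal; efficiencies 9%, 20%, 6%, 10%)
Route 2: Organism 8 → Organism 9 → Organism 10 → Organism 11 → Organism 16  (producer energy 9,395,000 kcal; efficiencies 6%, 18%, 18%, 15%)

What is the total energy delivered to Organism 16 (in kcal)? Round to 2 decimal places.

Route 1: 114100 × 0.09 × 0.2 × 0.06 × 0.1 = 12.3228 kcal
Route 2: 9395000 × 0.06 × 0.18 × 0.18 × 0.15 = 2739.582 kcal
Total at Organism 16: 12.3228 + 2739.582 = 2751.9048 kcal

2751.90 kcal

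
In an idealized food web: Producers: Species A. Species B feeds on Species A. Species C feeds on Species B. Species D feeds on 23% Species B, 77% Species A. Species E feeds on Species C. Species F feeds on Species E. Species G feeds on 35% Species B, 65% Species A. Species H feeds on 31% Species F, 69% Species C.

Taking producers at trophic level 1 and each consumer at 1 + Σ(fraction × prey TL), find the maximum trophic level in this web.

5

Species B: 1 + 1 = 2
Species C: 1 + 2 = 3
Species D: 1 + (0.23×2 + 0.77×1) = 2.23
Species E: 1 + 3 = 4
Species F: 1 + 4 = 5
Species G: 1 + (0.35×2 + 0.65×1) = 2.35
Species H: 1 + (0.31×5 + 0.69×3) = 4.62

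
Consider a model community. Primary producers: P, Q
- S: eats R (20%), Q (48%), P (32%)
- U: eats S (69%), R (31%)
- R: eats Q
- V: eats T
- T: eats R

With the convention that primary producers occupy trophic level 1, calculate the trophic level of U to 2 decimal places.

R: 1 + 1 = 2
S: 1 + (0.2×2 + 0.48×1 + 0.32×1) = 2.2
T: 1 + 2 = 3
U: 1 + (0.69×2.2 + 0.31×2) = 3.138
V: 1 + 3 = 4

3.14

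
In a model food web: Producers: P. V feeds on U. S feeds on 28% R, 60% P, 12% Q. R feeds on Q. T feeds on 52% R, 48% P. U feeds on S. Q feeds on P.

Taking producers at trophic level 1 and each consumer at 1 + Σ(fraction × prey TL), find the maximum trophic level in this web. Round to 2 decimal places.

4.68

Q: 1 + 1 = 2
R: 1 + 2 = 3
S: 1 + (0.28×3 + 0.6×1 + 0.12×2) = 2.68
T: 1 + (0.52×3 + 0.48×1) = 3.04
U: 1 + 2.68 = 3.68
V: 1 + 3.68 = 4.68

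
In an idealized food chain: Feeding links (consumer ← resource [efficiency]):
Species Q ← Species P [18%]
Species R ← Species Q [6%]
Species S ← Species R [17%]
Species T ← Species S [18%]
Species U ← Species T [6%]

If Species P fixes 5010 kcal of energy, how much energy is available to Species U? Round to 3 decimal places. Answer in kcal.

0.099 kcal

Species Q: 5010 × 0.18 = 901.8 kcal
Species R: 901.8 × 0.06 = 54.108 kcal
Species S: 54.108 × 0.17 = 9.19836 kcal
Species T: 9.19836 × 0.18 = 1.6557048 kcal
Species U: 1.6557048 × 0.06 = 0.099342288 kcal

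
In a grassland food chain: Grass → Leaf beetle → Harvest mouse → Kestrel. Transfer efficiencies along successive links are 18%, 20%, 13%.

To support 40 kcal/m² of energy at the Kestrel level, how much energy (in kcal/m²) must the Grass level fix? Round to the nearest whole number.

8547 kcal/m²

Cumulative transfer efficiency: 0.18 × 0.2 × 0.13 = 0.00468
Grass energy = 40 / 0.00468 = 8547 kcal/m²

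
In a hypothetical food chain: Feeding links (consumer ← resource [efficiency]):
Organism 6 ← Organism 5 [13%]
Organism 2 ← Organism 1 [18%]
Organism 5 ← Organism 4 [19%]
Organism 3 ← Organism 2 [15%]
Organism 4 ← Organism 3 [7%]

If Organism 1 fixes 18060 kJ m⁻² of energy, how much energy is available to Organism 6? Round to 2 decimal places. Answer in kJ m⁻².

Organism 2: 18060 × 0.18 = 3250.8 kJ m⁻²
Organism 3: 3250.8 × 0.15 = 487.62 kJ m⁻²
Organism 4: 487.62 × 0.07 = 34.1334 kJ m⁻²
Organism 5: 34.1334 × 0.19 = 6.485346 kJ m⁻²
Organism 6: 6.485346 × 0.13 = 0.84309498 kJ m⁻²

0.84 kJ m⁻²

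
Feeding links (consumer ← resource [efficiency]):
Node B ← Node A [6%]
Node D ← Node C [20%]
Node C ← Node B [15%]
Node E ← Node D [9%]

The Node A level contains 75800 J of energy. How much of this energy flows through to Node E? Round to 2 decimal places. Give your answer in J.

12.28 J

Node B: 75800 × 0.06 = 4548 J
Node C: 4548 × 0.15 = 682.2 J
Node D: 682.2 × 0.2 = 136.44 J
Node E: 136.44 × 0.09 = 12.2796 J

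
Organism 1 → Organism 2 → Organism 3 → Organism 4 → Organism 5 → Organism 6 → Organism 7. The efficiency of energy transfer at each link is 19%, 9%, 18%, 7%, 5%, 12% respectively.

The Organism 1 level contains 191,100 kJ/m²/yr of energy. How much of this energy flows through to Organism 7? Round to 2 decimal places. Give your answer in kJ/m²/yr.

0.25 kJ/m²/yr

Organism 2: 191100 × 0.19 = 36309 kJ/m²/yr
Organism 3: 36309 × 0.09 = 3267.81 kJ/m²/yr
Organism 4: 3267.81 × 0.18 = 588.2058 kJ/m²/yr
Organism 5: 588.2058 × 0.07 = 41.174406 kJ/m²/yr
Organism 6: 41.174406 × 0.05 = 2.0587203 kJ/m²/yr
Organism 7: 2.0587203 × 0.12 = 0.247046436 kJ/m²/yr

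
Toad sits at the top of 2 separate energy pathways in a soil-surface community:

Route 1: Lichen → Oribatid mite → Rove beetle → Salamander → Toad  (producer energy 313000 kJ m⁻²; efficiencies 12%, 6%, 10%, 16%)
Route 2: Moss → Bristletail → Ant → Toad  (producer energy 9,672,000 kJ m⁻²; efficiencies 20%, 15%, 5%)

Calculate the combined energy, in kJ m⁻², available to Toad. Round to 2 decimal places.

14544.06 kJ m⁻²

Route 1: 313000 × 0.12 × 0.06 × 0.1 × 0.16 = 36.0576 kJ m⁻²
Route 2: 9672000 × 0.2 × 0.15 × 0.05 = 14508 kJ m⁻²
Total at Toad: 36.0576 + 14508 = 14544.0576 kJ m⁻²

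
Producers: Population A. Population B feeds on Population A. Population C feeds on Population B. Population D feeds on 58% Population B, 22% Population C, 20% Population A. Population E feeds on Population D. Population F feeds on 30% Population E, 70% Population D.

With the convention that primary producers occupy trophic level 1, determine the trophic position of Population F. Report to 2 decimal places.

4.32

Population B: 1 + 1 = 2
Population C: 1 + 2 = 3
Population D: 1 + (0.58×2 + 0.22×3 + 0.2×1) = 3.02
Population E: 1 + 3.02 = 4.02
Population F: 1 + (0.3×4.02 + 0.7×3.02) = 4.32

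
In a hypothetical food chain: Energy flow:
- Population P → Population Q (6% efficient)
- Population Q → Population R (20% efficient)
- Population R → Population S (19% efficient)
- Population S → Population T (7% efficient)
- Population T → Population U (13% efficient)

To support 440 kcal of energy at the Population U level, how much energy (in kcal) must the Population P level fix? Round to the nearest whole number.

Cumulative transfer efficiency: 0.06 × 0.2 × 0.19 × 0.07 × 0.13 = 0.000020748
Population P energy = 440 / 0.000020748 = 21206863 kcal

21206863 kcal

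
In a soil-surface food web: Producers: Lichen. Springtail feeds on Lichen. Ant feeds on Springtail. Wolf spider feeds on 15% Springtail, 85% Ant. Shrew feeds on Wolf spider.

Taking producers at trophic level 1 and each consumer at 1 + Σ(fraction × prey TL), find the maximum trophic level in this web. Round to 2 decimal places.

4.85

Springtail: 1 + 1 = 2
Ant: 1 + 2 = 3
Wolf spider: 1 + (0.15×2 + 0.85×3) = 3.85
Shrew: 1 + 3.85 = 4.85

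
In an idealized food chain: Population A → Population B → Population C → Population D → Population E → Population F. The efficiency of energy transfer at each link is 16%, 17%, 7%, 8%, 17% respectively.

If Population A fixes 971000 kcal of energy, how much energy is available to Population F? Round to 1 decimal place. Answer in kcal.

25.1 kcal

Population B: 971000 × 0.16 = 155360 kcal
Population C: 155360 × 0.17 = 26411.2 kcal
Population D: 26411.2 × 0.07 = 1848.784 kcal
Population E: 1848.784 × 0.08 = 147.90272 kcal
Population F: 147.90272 × 0.17 = 25.1434624 kcal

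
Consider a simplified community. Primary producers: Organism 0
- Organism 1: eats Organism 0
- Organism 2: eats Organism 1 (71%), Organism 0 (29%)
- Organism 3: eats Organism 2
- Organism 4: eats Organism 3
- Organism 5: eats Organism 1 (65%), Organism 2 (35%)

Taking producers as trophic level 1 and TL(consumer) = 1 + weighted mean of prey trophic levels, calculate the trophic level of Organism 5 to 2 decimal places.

3.25

Organism 1: 1 + 1 = 2
Organism 2: 1 + (0.71×2 + 0.29×1) = 2.71
Organism 3: 1 + 2.71 = 3.71
Organism 4: 1 + 3.71 = 4.71
Organism 5: 1 + (0.65×2 + 0.35×2.71) = 3.2485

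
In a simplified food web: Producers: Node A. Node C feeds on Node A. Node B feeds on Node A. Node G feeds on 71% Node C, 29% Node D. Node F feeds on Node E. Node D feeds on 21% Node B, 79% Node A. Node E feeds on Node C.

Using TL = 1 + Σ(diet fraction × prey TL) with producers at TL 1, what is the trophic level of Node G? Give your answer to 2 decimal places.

3.06

Node B: 1 + 1 = 2
Node C: 1 + 1 = 2
Node D: 1 + (0.21×2 + 0.79×1) = 2.21
Node E: 1 + 2 = 3
Node F: 1 + 3 = 4
Node G: 1 + (0.71×2 + 0.29×2.21) = 3.0609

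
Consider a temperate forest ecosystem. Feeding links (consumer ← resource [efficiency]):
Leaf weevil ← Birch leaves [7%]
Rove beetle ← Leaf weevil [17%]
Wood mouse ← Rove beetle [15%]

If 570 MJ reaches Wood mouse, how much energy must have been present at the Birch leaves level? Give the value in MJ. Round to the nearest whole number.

Cumulative transfer efficiency: 0.07 × 0.17 × 0.15 = 0.001785
Birch leaves energy = 570 / 0.001785 = 319328 MJ

319328 MJ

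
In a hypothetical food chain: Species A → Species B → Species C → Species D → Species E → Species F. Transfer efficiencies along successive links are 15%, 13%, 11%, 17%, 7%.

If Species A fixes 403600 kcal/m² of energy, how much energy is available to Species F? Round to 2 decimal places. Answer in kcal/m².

10.30 kcal/m²

Species B: 403600 × 0.15 = 60540 kcal/m²
Species C: 60540 × 0.13 = 7870.2 kcal/m²
Species D: 7870.2 × 0.11 = 865.722 kcal/m²
Species E: 865.722 × 0.17 = 147.17274 kcal/m²
Species F: 147.17274 × 0.07 = 10.3020918 kcal/m²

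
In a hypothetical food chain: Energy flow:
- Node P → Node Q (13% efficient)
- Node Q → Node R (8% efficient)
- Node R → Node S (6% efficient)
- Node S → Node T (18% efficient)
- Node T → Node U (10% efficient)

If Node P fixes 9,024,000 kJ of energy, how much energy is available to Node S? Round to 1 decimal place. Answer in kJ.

5631.0 kJ

Node Q: 9024000 × 0.13 = 1173120 kJ
Node R: 1173120 × 0.08 = 93849.6 kJ
Node S: 93849.6 × 0.06 = 5630.976 kJ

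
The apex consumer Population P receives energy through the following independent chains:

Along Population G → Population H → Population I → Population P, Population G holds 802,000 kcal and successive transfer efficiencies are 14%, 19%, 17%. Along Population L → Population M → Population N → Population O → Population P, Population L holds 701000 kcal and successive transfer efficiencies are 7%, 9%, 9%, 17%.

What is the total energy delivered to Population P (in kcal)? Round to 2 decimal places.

Via Population G: 802000 × 0.14 × 0.19 × 0.17 = 3626.644 kcal
Via Population L: 701000 × 0.07 × 0.09 × 0.09 × 0.17 = 67.56939 kcal
Total at Population P: 3626.644 + 67.56939 = 3694.21339 kcal

3694.21 kcal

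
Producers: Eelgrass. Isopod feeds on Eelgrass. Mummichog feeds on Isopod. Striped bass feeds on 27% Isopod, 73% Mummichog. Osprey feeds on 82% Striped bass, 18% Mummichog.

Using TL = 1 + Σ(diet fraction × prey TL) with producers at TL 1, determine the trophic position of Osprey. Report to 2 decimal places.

4.60

Isopod: 1 + 1 = 2
Mummichog: 1 + 2 = 3
Striped bass: 1 + (0.27×2 + 0.73×3) = 3.73
Osprey: 1 + (0.82×3.73 + 0.18×3) = 4.5986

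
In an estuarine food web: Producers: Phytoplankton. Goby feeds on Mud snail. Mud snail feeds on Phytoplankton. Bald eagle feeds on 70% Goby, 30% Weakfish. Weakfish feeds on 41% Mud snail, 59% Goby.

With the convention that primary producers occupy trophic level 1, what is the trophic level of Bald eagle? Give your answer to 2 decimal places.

4.18

Mud snail: 1 + 1 = 2
Goby: 1 + 2 = 3
Weakfish: 1 + (0.41×2 + 0.59×3) = 3.59
Bald eagle: 1 + (0.7×3 + 0.3×3.59) = 4.177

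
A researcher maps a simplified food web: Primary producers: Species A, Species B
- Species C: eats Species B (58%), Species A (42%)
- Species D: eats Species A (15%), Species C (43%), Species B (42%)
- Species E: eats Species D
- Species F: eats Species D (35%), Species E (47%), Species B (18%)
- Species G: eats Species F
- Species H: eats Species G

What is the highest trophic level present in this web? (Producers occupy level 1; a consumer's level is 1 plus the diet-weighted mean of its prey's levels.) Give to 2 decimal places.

5.64

Species C: 1 + (0.58×1 + 0.42×1) = 2
Species D: 1 + (0.15×1 + 0.43×2 + 0.42×1) = 2.43
Species E: 1 + 2.43 = 3.43
Species F: 1 + (0.35×2.43 + 0.47×3.43 + 0.18×1) = 3.6426
Species G: 1 + 3.6426 = 4.6426
Species H: 1 + 4.6426 = 5.6426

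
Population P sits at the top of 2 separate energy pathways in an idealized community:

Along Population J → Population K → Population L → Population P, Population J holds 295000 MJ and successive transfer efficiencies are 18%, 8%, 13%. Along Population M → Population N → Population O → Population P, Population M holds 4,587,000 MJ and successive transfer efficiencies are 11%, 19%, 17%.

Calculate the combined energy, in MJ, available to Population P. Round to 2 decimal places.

16849.85 MJ

Via Population J: 295000 × 0.18 × 0.08 × 0.13 = 552.24 MJ
Via Population M: 4587000 × 0.11 × 0.19 × 0.17 = 16297.611 MJ
Total at Population P: 552.24 + 16297.611 = 16849.851 MJ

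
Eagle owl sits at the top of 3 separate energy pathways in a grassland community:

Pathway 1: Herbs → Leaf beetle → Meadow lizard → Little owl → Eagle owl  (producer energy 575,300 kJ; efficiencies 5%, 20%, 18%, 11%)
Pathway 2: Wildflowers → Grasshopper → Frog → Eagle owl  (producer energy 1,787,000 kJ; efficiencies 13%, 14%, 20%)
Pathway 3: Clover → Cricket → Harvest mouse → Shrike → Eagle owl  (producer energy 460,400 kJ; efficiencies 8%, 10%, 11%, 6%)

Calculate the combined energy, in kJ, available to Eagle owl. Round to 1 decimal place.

6642.9 kJ

Pathway 1: 575300 × 0.05 × 0.2 × 0.18 × 0.11 = 113.9094 kJ
Pathway 2: 1787000 × 0.13 × 0.14 × 0.2 = 6504.68 kJ
Pathway 3: 460400 × 0.08 × 0.1 × 0.11 × 0.06 = 24.30912 kJ
Total at Eagle owl: 113.9094 + 6504.68 + 24.30912 = 6642.89852 kJ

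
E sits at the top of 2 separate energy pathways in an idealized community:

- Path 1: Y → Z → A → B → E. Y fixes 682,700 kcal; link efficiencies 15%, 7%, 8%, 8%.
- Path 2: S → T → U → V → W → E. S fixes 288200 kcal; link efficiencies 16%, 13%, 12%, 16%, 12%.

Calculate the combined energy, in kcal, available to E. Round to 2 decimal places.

59.69 kcal

Path 1: 682700 × 0.15 × 0.07 × 0.08 × 0.08 = 45.87744 kcal
Path 2: 288200 × 0.16 × 0.13 × 0.12 × 0.16 × 0.12 = 13.81146624 kcal
Total at E: 45.87744 + 13.81146624 = 59.68890624 kcal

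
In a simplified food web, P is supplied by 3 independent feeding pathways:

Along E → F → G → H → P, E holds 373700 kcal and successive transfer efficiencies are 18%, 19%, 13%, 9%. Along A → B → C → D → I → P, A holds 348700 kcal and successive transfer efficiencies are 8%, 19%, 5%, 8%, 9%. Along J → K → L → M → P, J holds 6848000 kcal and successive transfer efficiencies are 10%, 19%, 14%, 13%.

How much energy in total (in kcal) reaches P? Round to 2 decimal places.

Via E: 373700 × 0.18 × 0.19 × 0.13 × 0.09 = 149.532318 kcal
Via A: 348700 × 0.08 × 0.19 × 0.05 × 0.08 × 0.09 = 1.9080864 kcal
Via J: 6848000 × 0.1 × 0.19 × 0.14 × 0.13 = 2368.0384 kcal
Total at P: 149.532318 + 1.9080864 + 2368.0384 = 2519.4788044 kcal

2519.48 kcal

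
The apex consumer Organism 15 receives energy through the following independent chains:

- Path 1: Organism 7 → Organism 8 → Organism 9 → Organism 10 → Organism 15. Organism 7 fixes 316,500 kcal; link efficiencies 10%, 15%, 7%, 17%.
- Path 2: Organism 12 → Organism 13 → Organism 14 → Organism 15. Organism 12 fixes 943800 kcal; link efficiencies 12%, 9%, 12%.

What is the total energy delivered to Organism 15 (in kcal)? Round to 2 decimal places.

1279.66 kcal

Path 1: 316500 × 0.1 × 0.15 × 0.07 × 0.17 = 56.49525 kcal
Path 2: 943800 × 0.12 × 0.09 × 0.12 = 1223.1648 kcal
Total at Organism 15: 56.49525 + 1223.1648 = 1279.66005 kcal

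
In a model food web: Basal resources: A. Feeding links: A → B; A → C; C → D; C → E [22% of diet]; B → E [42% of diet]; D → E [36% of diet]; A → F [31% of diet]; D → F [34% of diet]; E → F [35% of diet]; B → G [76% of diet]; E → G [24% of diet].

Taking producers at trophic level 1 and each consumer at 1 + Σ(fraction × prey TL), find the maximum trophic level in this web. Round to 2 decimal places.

3.51

B: 1 + 1 = 2
C: 1 + 1 = 2
D: 1 + 2 = 3
E: 1 + (0.22×2 + 0.42×2 + 0.36×3) = 3.36
F: 1 + (0.31×1 + 0.34×3 + 0.35×3.36) = 3.506
G: 1 + (0.76×2 + 0.24×3.36) = 3.3264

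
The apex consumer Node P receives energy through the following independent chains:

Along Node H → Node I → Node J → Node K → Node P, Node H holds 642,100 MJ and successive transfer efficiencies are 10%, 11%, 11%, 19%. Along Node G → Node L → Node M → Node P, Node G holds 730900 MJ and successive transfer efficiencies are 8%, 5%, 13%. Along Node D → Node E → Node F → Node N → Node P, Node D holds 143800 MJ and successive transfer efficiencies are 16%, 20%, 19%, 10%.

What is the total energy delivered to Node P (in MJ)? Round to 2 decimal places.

615.12 MJ

Via Node H: 642100 × 0.1 × 0.11 × 0.11 × 0.19 = 147.61879 MJ
Via Node G: 730900 × 0.08 × 0.05 × 0.13 = 380.068 MJ
Via Node D: 143800 × 0.16 × 0.2 × 0.19 × 0.1 = 87.4304 MJ
Total at Node P: 147.61879 + 380.068 + 87.4304 = 615.11719 MJ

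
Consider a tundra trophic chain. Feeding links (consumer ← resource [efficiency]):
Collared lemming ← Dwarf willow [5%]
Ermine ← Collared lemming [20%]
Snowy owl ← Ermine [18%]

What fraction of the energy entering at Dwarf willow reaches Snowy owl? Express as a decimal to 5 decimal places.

Product of link efficiencies: 0.05 × 0.2 × 0.18 = 0.0018

0.00180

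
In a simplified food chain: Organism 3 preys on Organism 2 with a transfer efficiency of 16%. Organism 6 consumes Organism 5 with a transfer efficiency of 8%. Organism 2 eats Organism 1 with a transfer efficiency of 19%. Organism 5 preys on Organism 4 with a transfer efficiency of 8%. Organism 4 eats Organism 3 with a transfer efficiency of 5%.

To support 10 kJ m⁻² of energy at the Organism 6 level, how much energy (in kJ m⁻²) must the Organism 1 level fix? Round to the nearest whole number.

1027961 kJ m⁻²

Cumulative transfer efficiency: 0.19 × 0.16 × 0.05 × 0.08 × 0.08 = 0.000009728
Organism 1 energy = 10 / 0.000009728 = 1027961 kJ m⁻²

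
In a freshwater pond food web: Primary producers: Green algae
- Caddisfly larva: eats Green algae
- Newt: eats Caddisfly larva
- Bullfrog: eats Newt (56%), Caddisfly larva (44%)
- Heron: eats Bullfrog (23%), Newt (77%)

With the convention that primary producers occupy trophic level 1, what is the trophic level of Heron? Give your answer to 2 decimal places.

Caddisfly larva: 1 + 1 = 2
Newt: 1 + 2 = 3
Bullfrog: 1 + (0.56×3 + 0.44×2) = 3.56
Heron: 1 + (0.23×3.56 + 0.77×3) = 4.1288

4.13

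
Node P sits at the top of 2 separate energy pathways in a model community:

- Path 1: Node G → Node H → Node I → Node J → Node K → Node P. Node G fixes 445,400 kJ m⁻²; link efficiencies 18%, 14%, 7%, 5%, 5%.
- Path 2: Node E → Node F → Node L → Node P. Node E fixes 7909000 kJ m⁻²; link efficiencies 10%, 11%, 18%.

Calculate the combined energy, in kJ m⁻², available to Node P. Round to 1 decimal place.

Path 1: 445400 × 0.18 × 0.14 × 0.07 × 0.05 × 0.05 = 1.964214 kJ m⁻²
Path 2: 7909000 × 0.1 × 0.11 × 0.18 = 15659.82 kJ m⁻²
Total at Node P: 1.964214 + 15659.82 = 15661.784214 kJ m⁻²

15661.8 kJ m⁻²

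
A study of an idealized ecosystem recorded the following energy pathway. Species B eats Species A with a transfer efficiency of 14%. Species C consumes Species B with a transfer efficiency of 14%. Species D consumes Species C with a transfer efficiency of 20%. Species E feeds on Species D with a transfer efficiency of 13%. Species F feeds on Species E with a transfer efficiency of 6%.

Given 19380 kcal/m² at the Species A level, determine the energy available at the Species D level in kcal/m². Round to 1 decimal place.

76.0 kcal/m²

Species B: 19380 × 0.14 = 2713.2 kcal/m²
Species C: 2713.2 × 0.14 = 379.848 kcal/m²
Species D: 379.848 × 0.2 = 75.9696 kcal/m²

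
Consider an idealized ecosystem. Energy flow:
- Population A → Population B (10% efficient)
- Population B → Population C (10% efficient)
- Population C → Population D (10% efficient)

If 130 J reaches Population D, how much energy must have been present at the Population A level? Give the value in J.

Cumulative transfer efficiency: 0.1 × 0.1 × 0.1 = 0.001
Population A energy = 130 / 0.001 = 130000 J

130000 J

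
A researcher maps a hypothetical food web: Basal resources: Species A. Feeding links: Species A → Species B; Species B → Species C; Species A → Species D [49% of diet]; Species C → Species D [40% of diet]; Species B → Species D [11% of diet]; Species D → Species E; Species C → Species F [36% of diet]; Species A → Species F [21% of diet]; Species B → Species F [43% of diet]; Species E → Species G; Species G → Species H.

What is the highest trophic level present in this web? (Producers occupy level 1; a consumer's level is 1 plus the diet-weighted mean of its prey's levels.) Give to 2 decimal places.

5.91

Species B: 1 + 1 = 2
Species C: 1 + 2 = 3
Species D: 1 + (0.49×1 + 0.4×3 + 0.11×2) = 2.91
Species E: 1 + 2.91 = 3.91
Species F: 1 + (0.36×3 + 0.21×1 + 0.43×2) = 3.15
Species G: 1 + 3.91 = 4.91
Species H: 1 + 4.91 = 5.91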